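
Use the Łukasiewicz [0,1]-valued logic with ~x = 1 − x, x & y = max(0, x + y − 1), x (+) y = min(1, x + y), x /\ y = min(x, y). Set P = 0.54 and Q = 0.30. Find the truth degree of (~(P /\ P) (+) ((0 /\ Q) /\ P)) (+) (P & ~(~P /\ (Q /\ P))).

0.70

P /\ P = min(0.54, 0.54) = 0.54
~(P /\ P) = 1 − 0.54 = 0.46
0 /\ Q = min(0.00, 0.30) = 0.00
(0 /\ Q) /\ P = min(0.00, 0.54) = 0.00
~(P /\ P) (+) ((0 /\ Q) /\ P) = min(1, 0.46 + 0.00) = min(1, 0.46) = 0.46
~P = 1 − 0.54 = 0.46
Q /\ P = min(0.30, 0.54) = 0.30
~P /\ (Q /\ P) = min(0.46, 0.30) = 0.30
~(~P /\ (Q /\ P)) = 1 − 0.30 = 0.70
P & ~(~P /\ (Q /\ P)) = max(0, 0.54 + 0.70 − 1) = max(0, 0.24) = 0.24
(~(P /\ P) (+) ((0 /\ Q) /\ P)) (+) (P & ~(~P /\ (Q /\ P))) = min(1, 0.46 + 0.24) = min(1, 0.70) = 0.70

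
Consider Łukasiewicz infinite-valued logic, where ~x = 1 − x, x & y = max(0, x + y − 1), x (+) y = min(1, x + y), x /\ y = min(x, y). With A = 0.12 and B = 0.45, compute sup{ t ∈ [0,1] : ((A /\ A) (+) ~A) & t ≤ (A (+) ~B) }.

A /\ A = min(0.12, 0.12) = 0.12
~A = 1 − 0.12 = 0.88
(A /\ A) (+) ~A = min(1, 0.12 + 0.88) = min(1, 1.00) = 1.00
So the left factor is (A /\ A) (+) ~A = 1.00.
~B = 1 − 0.45 = 0.55
A (+) ~B = min(1, 0.12 + 0.55) = min(1, 0.67) = 0.67
So the right-hand bound is A (+) ~B = 0.67.
The residuum of the Łukasiewicz t-norm gives the supremum: min(1, 1 − 1.00 + 0.67).
1 − 1.00 + 0.67 = 0.67, so t = min(1, 0.67) = 0.67.
Check: 1.00 & 0.67 = max(0, 0.67) = 0.67 ≤ 0.67.

0.67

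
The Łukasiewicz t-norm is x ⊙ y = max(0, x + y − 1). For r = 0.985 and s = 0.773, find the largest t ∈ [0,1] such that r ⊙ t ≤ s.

0.788

The residuum of the Łukasiewicz t-norm gives the supremum: min(1, 1 − 0.985 + 0.773).
1 − 0.985 + 0.773 = 0.788, so t = min(1, 0.788) = 0.788.
Check: 0.985 ⊙ 0.788 = max(0, 0.773) = 0.773 ≤ 0.773.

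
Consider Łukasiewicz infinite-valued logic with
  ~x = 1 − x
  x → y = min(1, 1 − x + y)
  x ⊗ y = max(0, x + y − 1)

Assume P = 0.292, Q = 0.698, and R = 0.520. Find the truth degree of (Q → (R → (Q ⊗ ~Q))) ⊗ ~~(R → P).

~Q = 1 − 0.698 = 0.302
Q ⊗ ~Q = max(0, 0.698 + 0.302 − 1) = max(0, 0.000) = 0.000
R → (Q ⊗ ~Q) = min(1, 1 − 0.520 + 0.000) = min(1, 0.480) = 0.480
Q → (R → (Q ⊗ ~Q)) = min(1, 1 − 0.698 + 0.480) = min(1, 0.782) = 0.782
R → P = min(1, 1 − 0.520 + 0.292) = min(1, 0.772) = 0.772
~(R → P) = 1 − 0.772 = 0.228
~~(R → P) = 1 − 0.228 = 0.772
(Q → (R → (Q ⊗ ~Q))) ⊗ ~~(R → P) = max(0, 0.782 + 0.772 − 1) = max(0, 0.554) = 0.554

0.554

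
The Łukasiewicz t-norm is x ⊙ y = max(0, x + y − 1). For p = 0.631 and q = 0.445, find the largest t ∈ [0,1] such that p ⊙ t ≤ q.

The residuum of the Łukasiewicz t-norm gives the supremum: min(1, 1 − 0.631 + 0.445).
1 − 0.631 + 0.445 = 0.814, so t = min(1, 0.814) = 0.814.
Check: 0.631 ⊙ 0.814 = max(0, 0.445) = 0.445 ≤ 0.445.

0.814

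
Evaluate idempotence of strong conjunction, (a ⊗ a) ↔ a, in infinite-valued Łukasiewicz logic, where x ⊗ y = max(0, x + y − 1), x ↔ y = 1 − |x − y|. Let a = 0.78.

0.78

a ⊗ a = max(0, 0.78 + 0.78 − 1) = max(0, 0.56) = 0.56
(a ⊗ a) ↔ a = 1 − |0.56 − 0.78| = 1 − 0.22 = 0.78
(The value 0.78 < 1 shows this instance is not satisfied; fails in Ł∞ since a ⊗ a = max(0, 2a−1) ≠ a in general.)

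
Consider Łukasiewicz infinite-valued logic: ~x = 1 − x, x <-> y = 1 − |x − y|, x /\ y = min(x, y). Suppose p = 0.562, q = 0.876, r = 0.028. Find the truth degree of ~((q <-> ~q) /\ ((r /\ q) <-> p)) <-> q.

0.876

~q = 1 − 0.876 = 0.124
q <-> ~q = 1 − |0.876 − 0.124| = 1 − 0.752 = 0.248
r /\ q = min(0.028, 0.876) = 0.028
(r /\ q) <-> p = 1 − |0.028 − 0.562| = 1 − 0.534 = 0.466
(q <-> ~q) /\ ((r /\ q) <-> p) = min(0.248, 0.466) = 0.248
~((q <-> ~q) /\ ((r /\ q) <-> p)) = 1 − 0.248 = 0.752
~((q <-> ~q) /\ ((r /\ q) <-> p)) <-> q = 1 − |0.752 − 0.876| = 1 − 0.124 = 0.876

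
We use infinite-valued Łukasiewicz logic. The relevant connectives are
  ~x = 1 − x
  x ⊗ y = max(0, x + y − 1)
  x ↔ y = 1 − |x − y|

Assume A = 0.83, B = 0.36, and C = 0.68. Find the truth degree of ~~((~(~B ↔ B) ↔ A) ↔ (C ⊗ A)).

~B = 1 − 0.36 = 0.64
~B ↔ B = 1 − |0.64 − 0.36| = 1 − 0.28 = 0.72
~(~B ↔ B) = 1 − 0.72 = 0.28
~(~B ↔ B) ↔ A = 1 − |0.28 − 0.83| = 1 − 0.55 = 0.45
C ⊗ A = max(0, 0.68 + 0.83 − 1) = max(0, 0.51) = 0.51
(~(~B ↔ B) ↔ A) ↔ (C ⊗ A) = 1 − |0.45 − 0.51| = 1 − 0.06 = 0.94
~((~(~B ↔ B) ↔ A) ↔ (C ⊗ A)) = 1 − 0.94 = 0.06
~~((~(~B ↔ B) ↔ A) ↔ (C ⊗ A)) = 1 − 0.06 = 0.94

0.94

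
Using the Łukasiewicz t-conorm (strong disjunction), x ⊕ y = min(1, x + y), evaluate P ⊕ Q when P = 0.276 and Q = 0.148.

P ⊕ Q = min(1, 0.276 + 0.148) = min(1, 0.424) = 0.424
For comparison, the Gödel t-conorm max(x, y) would give 0.276.

0.424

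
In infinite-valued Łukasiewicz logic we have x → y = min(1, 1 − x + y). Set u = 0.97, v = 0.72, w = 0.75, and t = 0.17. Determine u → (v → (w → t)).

0.73

w → t = min(1, 1 − 0.75 + 0.17) = min(1, 0.42) = 0.42
v → (w → t) = min(1, 1 − 0.72 + 0.42) = min(1, 0.70) = 0.70
u → (v → (w → t)) = min(1, 1 − 0.97 + 0.70) = min(1, 0.73) = 0.73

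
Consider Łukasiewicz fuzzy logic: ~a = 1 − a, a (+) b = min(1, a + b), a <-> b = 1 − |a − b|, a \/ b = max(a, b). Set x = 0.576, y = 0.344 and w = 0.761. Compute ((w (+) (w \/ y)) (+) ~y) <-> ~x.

w \/ y = max(0.761, 0.344) = 0.761
w (+) (w \/ y) = min(1, 0.761 + 0.761) = min(1, 1.522) = 1.000
~y = 1 − 0.344 = 0.656
(w (+) (w \/ y)) (+) ~y = min(1, 1.000 + 0.656) = min(1, 1.656) = 1.000
~x = 1 − 0.576 = 0.424
((w (+) (w \/ y)) (+) ~y) <-> ~x = 1 − |1.000 − 0.424| = 1 − 0.576 = 0.424

0.424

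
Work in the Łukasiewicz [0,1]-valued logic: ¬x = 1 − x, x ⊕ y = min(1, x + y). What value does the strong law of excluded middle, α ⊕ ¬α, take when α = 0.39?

1.00

¬α = 1 − 0.39 = 0.61
α ⊕ ¬α = min(1, 0.39 + 0.61) = min(1, 1.00) = 1.00
(As expected: always 1 in Ł∞ since a ⊕ (1−a) = 1.)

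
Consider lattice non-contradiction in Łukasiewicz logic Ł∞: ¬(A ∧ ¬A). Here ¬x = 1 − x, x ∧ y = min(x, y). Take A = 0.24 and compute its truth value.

0.76

¬A = 1 − 0.24 = 0.76
A ∧ ¬A = min(0.24, 0.76) = 0.24
¬(A ∧ ¬A) = 1 − 0.24 = 0.76
(The value 0.76 < 1 shows this instance is not satisfied; not a Ł∞-tautology — its value is 1 − min(a, 1−a).)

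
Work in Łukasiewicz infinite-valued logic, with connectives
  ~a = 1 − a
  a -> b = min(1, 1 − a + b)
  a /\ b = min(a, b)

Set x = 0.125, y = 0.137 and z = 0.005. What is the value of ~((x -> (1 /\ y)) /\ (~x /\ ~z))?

0.125

1 /\ y = min(1.000, 0.137) = 0.137
x -> (1 /\ y) = min(1, 1 − 0.125 + 0.137) = min(1, 1.012) = 1.000
~x = 1 − 0.125 = 0.875
~z = 1 − 0.005 = 0.995
~x /\ ~z = min(0.875, 0.995) = 0.875
(x -> (1 /\ y)) /\ (~x /\ ~z) = min(1.000, 0.875) = 0.875
~((x -> (1 /\ y)) /\ (~x /\ ~z)) = 1 − 0.875 = 0.125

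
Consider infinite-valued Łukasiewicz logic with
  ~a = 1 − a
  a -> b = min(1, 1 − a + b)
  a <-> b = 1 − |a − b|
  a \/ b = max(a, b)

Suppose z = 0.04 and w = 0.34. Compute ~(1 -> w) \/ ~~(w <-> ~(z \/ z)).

0.66

1 -> w = min(1, 1 − 1.00 + 0.34) = min(1, 0.34) = 0.34
~(1 -> w) = 1 − 0.34 = 0.66
z \/ z = max(0.04, 0.04) = 0.04
~(z \/ z) = 1 − 0.04 = 0.96
w <-> ~(z \/ z) = 1 − |0.34 − 0.96| = 1 − 0.62 = 0.38
~(w <-> ~(z \/ z)) = 1 − 0.38 = 0.62
~~(w <-> ~(z \/ z)) = 1 − 0.62 = 0.38
~(1 -> w) \/ ~~(w <-> ~(z \/ z)) = max(0.66, 0.38) = 0.66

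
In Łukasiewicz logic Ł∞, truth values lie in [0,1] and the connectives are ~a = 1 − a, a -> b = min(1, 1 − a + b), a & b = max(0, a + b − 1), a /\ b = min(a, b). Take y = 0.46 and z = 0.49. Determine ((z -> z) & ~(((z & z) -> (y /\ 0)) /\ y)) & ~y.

z -> z = min(1, 1 − 0.49 + 0.49) = min(1, 1.00) = 1.00
z & z = max(0, 0.49 + 0.49 − 1) = max(0, -0.02) = 0.00
y /\ 0 = min(0.46, 0.00) = 0.00
(z & z) -> (y /\ 0) = min(1, 1 − 0.00 + 0.00) = min(1, 1.00) = 1.00
((z & z) -> (y /\ 0)) /\ y = min(1.00, 0.46) = 0.46
~(((z & z) -> (y /\ 0)) /\ y) = 1 − 0.46 = 0.54
(z -> z) & ~(((z & z) -> (y /\ 0)) /\ y) = max(0, 1.00 + 0.54 − 1) = max(0, 0.54) = 0.54
~y = 1 − 0.46 = 0.54
((z -> z) & ~(((z & z) -> (y /\ 0)) /\ y)) & ~y = max(0, 0.54 + 0.54 − 1) = max(0, 0.08) = 0.08

0.08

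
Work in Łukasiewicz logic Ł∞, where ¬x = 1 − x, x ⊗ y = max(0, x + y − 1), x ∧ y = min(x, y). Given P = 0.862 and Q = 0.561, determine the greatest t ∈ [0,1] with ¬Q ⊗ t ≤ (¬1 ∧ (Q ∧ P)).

0.561

¬Q = 1 − 0.561 = 0.439
So the left factor is ¬Q = 0.439.
¬1 = 1 − 1.000 = 0.000
Q ∧ P = min(0.561, 0.862) = 0.561
¬1 ∧ (Q ∧ P) = min(0.000, 0.561) = 0.000
So the right-hand bound is ¬1 ∧ (Q ∧ P) = 0.000.
The residuum of the Łukasiewicz t-norm gives the supremum: min(1, 1 − 0.439 + 0.000).
1 − 0.439 + 0.000 = 0.561, so t = min(1, 0.561) = 0.561.
Check: 0.439 ⊗ 0.561 = max(0, 0.000) = 0.000 ≤ 0.000.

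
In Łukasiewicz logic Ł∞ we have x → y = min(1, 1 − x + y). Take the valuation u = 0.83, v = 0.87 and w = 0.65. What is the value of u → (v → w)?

v → w = min(1, 1 − 0.87 + 0.65) = min(1, 0.78) = 0.78
u → (v → w) = min(1, 1 − 0.83 + 0.78) = min(1, 0.95) = 0.95

0.95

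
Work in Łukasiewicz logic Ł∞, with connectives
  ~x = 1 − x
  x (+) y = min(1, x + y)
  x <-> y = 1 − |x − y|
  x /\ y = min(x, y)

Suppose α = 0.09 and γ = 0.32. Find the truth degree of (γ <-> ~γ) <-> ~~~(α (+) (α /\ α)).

0.82

~γ = 1 − 0.32 = 0.68
γ <-> ~γ = 1 − |0.32 − 0.68| = 1 − 0.36 = 0.64
α /\ α = min(0.09, 0.09) = 0.09
α (+) (α /\ α) = min(1, 0.09 + 0.09) = min(1, 0.18) = 0.18
~(α (+) (α /\ α)) = 1 − 0.18 = 0.82
~~(α (+) (α /\ α)) = 1 − 0.82 = 0.18
~~~(α (+) (α /\ α)) = 1 − 0.18 = 0.82
(γ <-> ~γ) <-> ~~~(α (+) (α /\ α)) = 1 − |0.64 − 0.82| = 1 − 0.18 = 0.82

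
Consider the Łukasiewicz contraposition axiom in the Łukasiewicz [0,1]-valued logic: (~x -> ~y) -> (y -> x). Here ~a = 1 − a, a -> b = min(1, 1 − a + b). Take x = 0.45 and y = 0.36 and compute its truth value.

~x = 1 − 0.45 = 0.55
~y = 1 − 0.36 = 0.64
~x -> ~y = min(1, 1 − 0.55 + 0.64) = min(1, 1.09) = 1.00
y -> x = min(1, 1 − 0.36 + 0.45) = min(1, 1.09) = 1.00
(~x -> ~y) -> (y -> x) = min(1, 1 − 1.00 + 1.00) = min(1, 1.00) = 1.00
(As expected: an axiom of Ł∞, always 1.)

1.00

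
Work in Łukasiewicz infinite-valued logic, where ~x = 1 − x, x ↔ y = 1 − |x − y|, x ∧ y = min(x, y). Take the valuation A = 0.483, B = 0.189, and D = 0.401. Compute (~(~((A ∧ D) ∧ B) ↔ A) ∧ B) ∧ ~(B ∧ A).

0.189

A ∧ D = min(0.483, 0.401) = 0.401
(A ∧ D) ∧ B = min(0.401, 0.189) = 0.189
~((A ∧ D) ∧ B) = 1 − 0.189 = 0.811
~((A ∧ D) ∧ B) ↔ A = 1 − |0.811 − 0.483| = 1 − 0.328 = 0.672
~(~((A ∧ D) ∧ B) ↔ A) = 1 − 0.672 = 0.328
~(~((A ∧ D) ∧ B) ↔ A) ∧ B = min(0.328, 0.189) = 0.189
B ∧ A = min(0.189, 0.483) = 0.189
~(B ∧ A) = 1 − 0.189 = 0.811
(~(~((A ∧ D) ∧ B) ↔ A) ∧ B) ∧ ~(B ∧ A) = min(0.189, 0.811) = 0.189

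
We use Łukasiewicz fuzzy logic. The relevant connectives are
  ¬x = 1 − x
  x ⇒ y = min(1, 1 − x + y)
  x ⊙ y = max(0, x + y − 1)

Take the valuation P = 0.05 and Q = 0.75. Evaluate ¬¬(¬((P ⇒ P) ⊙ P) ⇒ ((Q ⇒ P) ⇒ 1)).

P ⇒ P = min(1, 1 − 0.05 + 0.05) = min(1, 1.00) = 1.00
(P ⇒ P) ⊙ P = max(0, 1.00 + 0.05 − 1) = max(0, 0.05) = 0.05
¬((P ⇒ P) ⊙ P) = 1 − 0.05 = 0.95
Q ⇒ P = min(1, 1 − 0.75 + 0.05) = min(1, 0.30) = 0.30
(Q ⇒ P) ⇒ 1 = min(1, 1 − 0.30 + 1.00) = min(1, 1.70) = 1.00
¬((P ⇒ P) ⊙ P) ⇒ ((Q ⇒ P) ⇒ 1) = min(1, 1 − 0.95 + 1.00) = min(1, 1.05) = 1.00
¬(¬((P ⇒ P) ⊙ P) ⇒ ((Q ⇒ P) ⇒ 1)) = 1 − 1.00 = 0.00
¬¬(¬((P ⇒ P) ⊙ P) ⇒ ((Q ⇒ P) ⇒ 1)) = 1 − 0.00 = 1.00

1.00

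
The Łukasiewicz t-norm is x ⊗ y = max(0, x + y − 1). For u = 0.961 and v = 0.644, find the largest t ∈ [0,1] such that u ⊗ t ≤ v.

0.683

The residuum of the Łukasiewicz t-norm gives the supremum: min(1, 1 − 0.961 + 0.644).
1 − 0.961 + 0.644 = 0.683, so t = min(1, 0.683) = 0.683.
Check: 0.961 ⊗ 0.683 = max(0, 0.644) = 0.644 ≤ 0.644.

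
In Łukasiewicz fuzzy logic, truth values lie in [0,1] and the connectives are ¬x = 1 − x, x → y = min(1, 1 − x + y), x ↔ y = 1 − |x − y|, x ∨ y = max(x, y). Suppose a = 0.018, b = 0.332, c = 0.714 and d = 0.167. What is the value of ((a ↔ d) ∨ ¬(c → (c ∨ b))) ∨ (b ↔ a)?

0.851

a ↔ d = 1 − |0.018 − 0.167| = 1 − 0.149 = 0.851
c ∨ b = max(0.714, 0.332) = 0.714
c → (c ∨ b) = min(1, 1 − 0.714 + 0.714) = min(1, 1.000) = 1.000
¬(c → (c ∨ b)) = 1 − 1.000 = 0.000
(a ↔ d) ∨ ¬(c → (c ∨ b)) = max(0.851, 0.000) = 0.851
b ↔ a = 1 − |0.332 − 0.018| = 1 − 0.314 = 0.686
((a ↔ d) ∨ ¬(c → (c ∨ b))) ∨ (b ↔ a) = max(0.851, 0.686) = 0.851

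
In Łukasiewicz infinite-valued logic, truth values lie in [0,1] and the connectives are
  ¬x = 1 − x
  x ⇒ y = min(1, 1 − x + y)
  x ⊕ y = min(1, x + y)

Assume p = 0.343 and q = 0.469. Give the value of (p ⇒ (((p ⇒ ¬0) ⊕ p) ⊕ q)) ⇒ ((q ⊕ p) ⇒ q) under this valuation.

¬0 = 1 − 0.000 = 1.000
p ⇒ ¬0 = min(1, 1 − 0.343 + 1.000) = min(1, 1.657) = 1.000
(p ⇒ ¬0) ⊕ p = min(1, 1.000 + 0.343) = min(1, 1.343) = 1.000
((p ⇒ ¬0) ⊕ p) ⊕ q = min(1, 1.000 + 0.469) = min(1, 1.469) = 1.000
p ⇒ (((p ⇒ ¬0) ⊕ p) ⊕ q) = min(1, 1 − 0.343 + 1.000) = min(1, 1.657) = 1.000
q ⊕ p = min(1, 0.469 + 0.343) = min(1, 0.812) = 0.812
(q ⊕ p) ⇒ q = min(1, 1 − 0.812 + 0.469) = min(1, 0.657) = 0.657
(p ⇒ (((p ⇒ ¬0) ⊕ p) ⊕ q)) ⇒ ((q ⊕ p) ⇒ q) = min(1, 1 − 1.000 + 0.657) = min(1, 0.657) = 0.657

0.657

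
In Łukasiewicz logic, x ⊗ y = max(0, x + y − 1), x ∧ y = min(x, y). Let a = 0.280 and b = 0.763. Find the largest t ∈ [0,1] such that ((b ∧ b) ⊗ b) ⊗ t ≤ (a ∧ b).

b ∧ b = min(0.763, 0.763) = 0.763
(b ∧ b) ⊗ b = max(0, 0.763 + 0.763 − 1) = max(0, 0.526) = 0.526
So the left factor is (b ∧ b) ⊗ b = 0.526.
a ∧ b = min(0.280, 0.763) = 0.280
So the right-hand bound is a ∧ b = 0.280.
The residuum of the Łukasiewicz t-norm gives the supremum: min(1, 1 − 0.526 + 0.280).
1 − 0.526 + 0.280 = 0.754, so t = min(1, 0.754) = 0.754.
Check: 0.526 ⊗ 0.754 = max(0, 0.280) = 0.280 ≤ 0.280.

0.754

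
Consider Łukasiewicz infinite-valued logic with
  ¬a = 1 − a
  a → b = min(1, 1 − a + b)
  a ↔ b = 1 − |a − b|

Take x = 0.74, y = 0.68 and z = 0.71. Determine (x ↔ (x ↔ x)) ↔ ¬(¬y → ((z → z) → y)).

x ↔ x = 1 − |0.74 − 0.74| = 1 − 0.00 = 1.00
x ↔ (x ↔ x) = 1 − |0.74 − 1.00| = 1 − 0.26 = 0.74
¬y = 1 − 0.68 = 0.32
z → z = min(1, 1 − 0.71 + 0.71) = min(1, 1.00) = 1.00
(z → z) → y = min(1, 1 − 1.00 + 0.68) = min(1, 0.68) = 0.68
¬y → ((z → z) → y) = min(1, 1 − 0.32 + 0.68) = min(1, 1.36) = 1.00
¬(¬y → ((z → z) → y)) = 1 − 1.00 = 0.00
(x ↔ (x ↔ x)) ↔ ¬(¬y → ((z → z) → y)) = 1 − |0.74 − 0.00| = 1 − 0.74 = 0.26

0.26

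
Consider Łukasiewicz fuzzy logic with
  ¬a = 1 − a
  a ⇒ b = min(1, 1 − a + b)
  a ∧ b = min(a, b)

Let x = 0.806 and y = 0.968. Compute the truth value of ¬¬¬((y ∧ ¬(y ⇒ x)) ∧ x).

y ⇒ x = min(1, 1 − 0.968 + 0.806) = min(1, 0.838) = 0.838
¬(y ⇒ x) = 1 − 0.838 = 0.162
y ∧ ¬(y ⇒ x) = min(0.968, 0.162) = 0.162
(y ∧ ¬(y ⇒ x)) ∧ x = min(0.162, 0.806) = 0.162
¬((y ∧ ¬(y ⇒ x)) ∧ x) = 1 − 0.162 = 0.838
¬¬((y ∧ ¬(y ⇒ x)) ∧ x) = 1 − 0.838 = 0.162
¬¬¬((y ∧ ¬(y ⇒ x)) ∧ x) = 1 − 0.162 = 0.838

0.838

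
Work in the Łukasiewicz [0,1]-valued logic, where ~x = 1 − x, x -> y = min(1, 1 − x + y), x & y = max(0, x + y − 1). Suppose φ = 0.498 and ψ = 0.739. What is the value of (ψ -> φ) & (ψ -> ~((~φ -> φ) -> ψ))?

0.277

ψ -> φ = min(1, 1 − 0.739 + 0.498) = min(1, 0.759) = 0.759
~φ = 1 − 0.498 = 0.502
~φ -> φ = min(1, 1 − 0.502 + 0.498) = min(1, 0.996) = 0.996
(~φ -> φ) -> ψ = min(1, 1 − 0.996 + 0.739) = min(1, 0.743) = 0.743
~((~φ -> φ) -> ψ) = 1 − 0.743 = 0.257
ψ -> ~((~φ -> φ) -> ψ) = min(1, 1 − 0.739 + 0.257) = min(1, 0.518) = 0.518
(ψ -> φ) & (ψ -> ~((~φ -> φ) -> ψ)) = max(0, 0.759 + 0.518 − 1) = max(0, 0.277) = 0.277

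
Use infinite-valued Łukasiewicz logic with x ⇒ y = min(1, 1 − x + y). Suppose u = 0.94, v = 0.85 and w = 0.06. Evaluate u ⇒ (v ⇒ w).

v ⇒ w = min(1, 1 − 0.85 + 0.06) = min(1, 0.21) = 0.21
u ⇒ (v ⇒ w) = min(1, 1 − 0.94 + 0.21) = min(1, 0.27) = 0.27

0.27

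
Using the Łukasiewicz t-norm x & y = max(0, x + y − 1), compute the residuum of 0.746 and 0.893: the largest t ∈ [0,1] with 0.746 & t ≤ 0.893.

The residuum of the Łukasiewicz t-norm gives the supremum: min(1, 1 − 0.746 + 0.893).
1 − 0.746 + 0.893 = 1.147, so t = min(1, 1.147) = 1.000.
Check: 0.746 & 1.000 = max(0, 0.746) = 0.746 ≤ 0.893.

1.000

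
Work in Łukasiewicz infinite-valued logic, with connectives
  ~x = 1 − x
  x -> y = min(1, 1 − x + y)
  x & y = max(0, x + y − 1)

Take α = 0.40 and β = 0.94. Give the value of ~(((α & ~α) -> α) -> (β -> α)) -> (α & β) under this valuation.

~α = 1 − 0.40 = 0.60
α & ~α = max(0, 0.40 + 0.60 − 1) = max(0, 0.00) = 0.00
(α & ~α) -> α = min(1, 1 − 0.00 + 0.40) = min(1, 1.40) = 1.00
β -> α = min(1, 1 − 0.94 + 0.40) = min(1, 0.46) = 0.46
((α & ~α) -> α) -> (β -> α) = min(1, 1 − 1.00 + 0.46) = min(1, 0.46) = 0.46
~(((α & ~α) -> α) -> (β -> α)) = 1 − 0.46 = 0.54
α & β = max(0, 0.40 + 0.94 − 1) = max(0, 0.34) = 0.34
~(((α & ~α) -> α) -> (β -> α)) -> (α & β) = min(1, 1 − 0.54 + 0.34) = min(1, 0.80) = 0.80

0.80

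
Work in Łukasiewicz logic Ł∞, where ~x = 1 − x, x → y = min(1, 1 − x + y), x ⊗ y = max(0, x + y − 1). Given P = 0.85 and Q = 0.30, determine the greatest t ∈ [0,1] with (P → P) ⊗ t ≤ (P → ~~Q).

P → P = min(1, 1 − 0.85 + 0.85) = min(1, 1.00) = 1.00
So the left factor is P → P = 1.00.
~Q = 1 − 0.30 = 0.70
~~Q = 1 − 0.70 = 0.30
P → ~~Q = min(1, 1 − 0.85 + 0.30) = min(1, 0.45) = 0.45
So the right-hand bound is P → ~~Q = 0.45.
The residuum of the Łukasiewicz t-norm gives the supremum: min(1, 1 − 1.00 + 0.45).
1 − 1.00 + 0.45 = 0.45, so t = min(1, 0.45) = 0.45.
Check: 1.00 ⊗ 0.45 = max(0, 0.45) = 0.45 ≤ 0.45.

0.45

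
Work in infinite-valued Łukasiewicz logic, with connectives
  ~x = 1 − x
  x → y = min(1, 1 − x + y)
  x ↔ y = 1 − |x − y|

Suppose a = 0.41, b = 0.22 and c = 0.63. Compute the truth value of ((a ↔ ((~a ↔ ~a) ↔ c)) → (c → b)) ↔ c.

~a = 1 − 0.41 = 0.59
~a ↔ ~a = 1 − |0.59 − 0.59| = 1 − 0.00 = 1.00
(~a ↔ ~a) ↔ c = 1 − |1.00 − 0.63| = 1 − 0.37 = 0.63
a ↔ ((~a ↔ ~a) ↔ c) = 1 − |0.41 − 0.63| = 1 − 0.22 = 0.78
c → b = min(1, 1 − 0.63 + 0.22) = min(1, 0.59) = 0.59
(a ↔ ((~a ↔ ~a) ↔ c)) → (c → b) = min(1, 1 − 0.78 + 0.59) = min(1, 0.81) = 0.81
((a ↔ ((~a ↔ ~a) ↔ c)) → (c → b)) ↔ c = 1 − |0.81 − 0.63| = 1 − 0.18 = 0.82

0.82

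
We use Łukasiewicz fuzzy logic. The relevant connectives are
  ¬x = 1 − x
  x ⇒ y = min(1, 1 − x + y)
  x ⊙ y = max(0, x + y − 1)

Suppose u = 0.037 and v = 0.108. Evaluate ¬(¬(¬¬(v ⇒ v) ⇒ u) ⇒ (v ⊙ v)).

v ⇒ v = min(1, 1 − 0.108 + 0.108) = min(1, 1.000) = 1.000
¬(v ⇒ v) = 1 − 1.000 = 0.000
¬¬(v ⇒ v) = 1 − 0.000 = 1.000
¬¬(v ⇒ v) ⇒ u = min(1, 1 − 1.000 + 0.037) = min(1, 0.037) = 0.037
¬(¬¬(v ⇒ v) ⇒ u) = 1 − 0.037 = 0.963
v ⊙ v = max(0, 0.108 + 0.108 − 1) = max(0, -0.784) = 0.000
¬(¬¬(v ⇒ v) ⇒ u) ⇒ (v ⊙ v) = min(1, 1 − 0.963 + 0.000) = min(1, 0.037) = 0.037
¬(¬(¬¬(v ⇒ v) ⇒ u) ⇒ (v ⊙ v)) = 1 − 0.037 = 0.963

0.963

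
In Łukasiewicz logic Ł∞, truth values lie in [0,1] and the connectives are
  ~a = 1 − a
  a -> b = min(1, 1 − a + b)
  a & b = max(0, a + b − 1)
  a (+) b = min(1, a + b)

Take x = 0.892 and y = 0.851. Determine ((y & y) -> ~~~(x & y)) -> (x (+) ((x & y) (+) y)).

y & y = max(0, 0.851 + 0.851 − 1) = max(0, 0.702) = 0.702
x & y = max(0, 0.892 + 0.851 − 1) = max(0, 0.743) = 0.743
~(x & y) = 1 − 0.743 = 0.257
~~(x & y) = 1 − 0.257 = 0.743
~~~(x & y) = 1 − 0.743 = 0.257
(y & y) -> ~~~(x & y) = min(1, 1 − 0.702 + 0.257) = min(1, 0.555) = 0.555
(x & y) (+) y = min(1, 0.743 + 0.851) = min(1, 1.594) = 1.000
x (+) ((x & y) (+) y) = min(1, 0.892 + 1.000) = min(1, 1.892) = 1.000
((y & y) -> ~~~(x & y)) -> (x (+) ((x & y) (+) y)) = min(1, 1 − 0.555 + 1.000) = min(1, 1.445) = 1.000

1.000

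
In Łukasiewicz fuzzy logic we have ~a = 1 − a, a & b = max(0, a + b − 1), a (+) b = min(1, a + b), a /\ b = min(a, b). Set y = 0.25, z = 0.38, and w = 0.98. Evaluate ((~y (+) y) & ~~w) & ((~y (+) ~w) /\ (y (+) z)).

0.61

~y = 1 − 0.25 = 0.75
~y (+) y = min(1, 0.75 + 0.25) = min(1, 1.00) = 1.00
~w = 1 − 0.98 = 0.02
~~w = 1 − 0.02 = 0.98
(~y (+) y) & ~~w = max(0, 1.00 + 0.98 − 1) = max(0, 0.98) = 0.98
~y (+) ~w = min(1, 0.75 + 0.02) = min(1, 0.77) = 0.77
y (+) z = min(1, 0.25 + 0.38) = min(1, 0.63) = 0.63
(~y (+) ~w) /\ (y (+) z) = min(0.77, 0.63) = 0.63
((~y (+) y) & ~~w) & ((~y (+) ~w) /\ (y (+) z)) = max(0, 0.98 + 0.63 − 1) = max(0, 0.61) = 0.61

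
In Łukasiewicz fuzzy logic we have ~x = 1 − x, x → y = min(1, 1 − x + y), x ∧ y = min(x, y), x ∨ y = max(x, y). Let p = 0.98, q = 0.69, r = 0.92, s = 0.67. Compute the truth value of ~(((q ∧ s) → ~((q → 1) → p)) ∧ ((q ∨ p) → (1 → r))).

0.65

q ∧ s = min(0.69, 0.67) = 0.67
q → 1 = min(1, 1 − 0.69 + 1.00) = min(1, 1.31) = 1.00
(q → 1) → p = min(1, 1 − 1.00 + 0.98) = min(1, 0.98) = 0.98
~((q → 1) → p) = 1 − 0.98 = 0.02
(q ∧ s) → ~((q → 1) → p) = min(1, 1 − 0.67 + 0.02) = min(1, 0.35) = 0.35
q ∨ p = max(0.69, 0.98) = 0.98
1 → r = min(1, 1 − 1.00 + 0.92) = min(1, 0.92) = 0.92
(q ∨ p) → (1 → r) = min(1, 1 − 0.98 + 0.92) = min(1, 0.94) = 0.94
((q ∧ s) → ~((q → 1) → p)) ∧ ((q ∨ p) → (1 → r)) = min(0.35, 0.94) = 0.35
~(((q ∧ s) → ~((q → 1) → p)) ∧ ((q ∨ p) → (1 → r))) = 1 − 0.35 = 0.65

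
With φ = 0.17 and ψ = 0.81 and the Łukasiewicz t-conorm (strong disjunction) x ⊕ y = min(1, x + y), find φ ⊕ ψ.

φ ⊕ ψ = min(1, 0.17 + 0.81) = min(1, 0.98) = 0.98
For comparison, the Gödel t-conorm max(x, y) would give 0.81.

0.98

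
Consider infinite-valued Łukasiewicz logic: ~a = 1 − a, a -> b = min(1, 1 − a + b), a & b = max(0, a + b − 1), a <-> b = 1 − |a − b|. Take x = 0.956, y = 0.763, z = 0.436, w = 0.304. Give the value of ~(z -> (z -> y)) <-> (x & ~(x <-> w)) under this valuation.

0.392

z -> y = min(1, 1 − 0.436 + 0.763) = min(1, 1.327) = 1.000
z -> (z -> y) = min(1, 1 − 0.436 + 1.000) = min(1, 1.564) = 1.000
~(z -> (z -> y)) = 1 − 1.000 = 0.000
x <-> w = 1 − |0.956 − 0.304| = 1 − 0.652 = 0.348
~(x <-> w) = 1 − 0.348 = 0.652
x & ~(x <-> w) = max(0, 0.956 + 0.652 − 1) = max(0, 0.608) = 0.608
~(z -> (z -> y)) <-> (x & ~(x <-> w)) = 1 − |0.000 − 0.608| = 1 − 0.608 = 0.392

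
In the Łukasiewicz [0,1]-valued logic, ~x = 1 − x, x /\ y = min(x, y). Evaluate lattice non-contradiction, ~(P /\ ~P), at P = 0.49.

0.51

~P = 1 − 0.49 = 0.51
P /\ ~P = min(0.49, 0.51) = 0.49
~(P /\ ~P) = 1 − 0.49 = 0.51
(The value 0.51 < 1 shows this instance is not satisfied; not a Ł∞-tautology — its value is 1 − min(a, 1−a).)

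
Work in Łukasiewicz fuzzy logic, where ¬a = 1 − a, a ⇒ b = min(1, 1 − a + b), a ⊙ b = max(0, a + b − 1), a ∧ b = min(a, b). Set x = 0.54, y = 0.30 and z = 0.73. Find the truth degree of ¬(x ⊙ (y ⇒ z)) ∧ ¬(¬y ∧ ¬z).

y ⇒ z = min(1, 1 − 0.30 + 0.73) = min(1, 1.43) = 1.00
x ⊙ (y ⇒ z) = max(0, 0.54 + 1.00 − 1) = max(0, 0.54) = 0.54
¬(x ⊙ (y ⇒ z)) = 1 − 0.54 = 0.46
¬y = 1 − 0.30 = 0.70
¬z = 1 − 0.73 = 0.27
¬y ∧ ¬z = min(0.70, 0.27) = 0.27
¬(¬y ∧ ¬z) = 1 − 0.27 = 0.73
¬(x ⊙ (y ⇒ z)) ∧ ¬(¬y ∧ ¬z) = min(0.46, 0.73) = 0.46

0.46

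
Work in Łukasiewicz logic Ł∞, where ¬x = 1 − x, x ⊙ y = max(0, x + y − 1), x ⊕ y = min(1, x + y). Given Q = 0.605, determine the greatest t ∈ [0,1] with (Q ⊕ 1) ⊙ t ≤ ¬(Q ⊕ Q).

Q ⊕ 1 = min(1, 0.605 + 1.000) = min(1, 1.605) = 1.000
So the left factor is Q ⊕ 1 = 1.000.
Q ⊕ Q = min(1, 0.605 + 0.605) = min(1, 1.210) = 1.000
¬(Q ⊕ Q) = 1 − 1.000 = 0.000
So the right-hand bound is ¬(Q ⊕ Q) = 0.000.
The residuum of the Łukasiewicz t-norm gives the supremum: min(1, 1 − 1.000 + 0.000).
1 − 1.000 + 0.000 = 0.000, so t = min(1, 0.000) = 0.000.
Check: 1.000 ⊙ 0.000 = max(0, 0.000) = 0.000 ≤ 0.000.

0.000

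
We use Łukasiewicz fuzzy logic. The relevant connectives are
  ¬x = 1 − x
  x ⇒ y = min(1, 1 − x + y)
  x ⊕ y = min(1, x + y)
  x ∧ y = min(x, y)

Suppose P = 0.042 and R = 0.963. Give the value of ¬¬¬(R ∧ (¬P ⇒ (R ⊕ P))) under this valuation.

0.037

¬P = 1 − 0.042 = 0.958
R ⊕ P = min(1, 0.963 + 0.042) = min(1, 1.005) = 1.000
¬P ⇒ (R ⊕ P) = min(1, 1 − 0.958 + 1.000) = min(1, 1.042) = 1.000
R ∧ (¬P ⇒ (R ⊕ P)) = min(0.963, 1.000) = 0.963
¬(R ∧ (¬P ⇒ (R ⊕ P))) = 1 − 0.963 = 0.037
¬¬(R ∧ (¬P ⇒ (R ⊕ P))) = 1 − 0.037 = 0.963
¬¬¬(R ∧ (¬P ⇒ (R ⊕ P))) = 1 − 0.963 = 0.037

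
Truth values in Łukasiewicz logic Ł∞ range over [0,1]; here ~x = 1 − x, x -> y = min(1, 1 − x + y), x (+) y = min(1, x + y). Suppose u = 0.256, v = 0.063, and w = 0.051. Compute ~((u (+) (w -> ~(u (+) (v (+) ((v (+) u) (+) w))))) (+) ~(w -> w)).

v (+) u = min(1, 0.063 + 0.256) = min(1, 0.319) = 0.319
(v (+) u) (+) w = min(1, 0.319 + 0.051) = min(1, 0.370) = 0.370
v (+) ((v (+) u) (+) w) = min(1, 0.063 + 0.370) = min(1, 0.433) = 0.433
u (+) (v (+) ((v (+) u) (+) w)) = min(1, 0.256 + 0.433) = min(1, 0.689) = 0.689
~(u (+) (v (+) ((v (+) u) (+) w))) = 1 − 0.689 = 0.311
w -> ~(u (+) (v (+) ((v (+) u) (+) w))) = min(1, 1 − 0.051 + 0.311) = min(1, 1.260) = 1.000
u (+) (w -> ~(u (+) (v (+) ((v (+) u) (+) w)))) = min(1, 0.256 + 1.000) = min(1, 1.256) = 1.000
w -> w = min(1, 1 − 0.051 + 0.051) = min(1, 1.000) = 1.000
~(w -> w) = 1 − 1.000 = 0.000
(u (+) (w -> ~(u (+) (v (+) ((v (+) u) (+) w))))) (+) ~(w -> w) = min(1, 1.000 + 0.000) = min(1, 1.000) = 1.000
~((u (+) (w -> ~(u (+) (v (+) ((v (+) u) (+) w))))) (+) ~(w -> w)) = 1 − 1.000 = 0.000

0.000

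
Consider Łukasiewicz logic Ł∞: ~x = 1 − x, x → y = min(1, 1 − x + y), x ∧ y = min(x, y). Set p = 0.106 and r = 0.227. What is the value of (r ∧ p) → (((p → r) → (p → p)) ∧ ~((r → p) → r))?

r ∧ p = min(0.227, 0.106) = 0.106
p → r = min(1, 1 − 0.106 + 0.227) = min(1, 1.121) = 1.000
p → p = min(1, 1 − 0.106 + 0.106) = min(1, 1.000) = 1.000
(p → r) → (p → p) = min(1, 1 − 1.000 + 1.000) = min(1, 1.000) = 1.000
r → p = min(1, 1 − 0.227 + 0.106) = min(1, 0.879) = 0.879
(r → p) → r = min(1, 1 − 0.879 + 0.227) = min(1, 0.348) = 0.348
~((r → p) → r) = 1 − 0.348 = 0.652
((p → r) → (p → p)) ∧ ~((r → p) → r) = min(1.000, 0.652) = 0.652
(r ∧ p) → (((p → r) → (p → p)) ∧ ~((r → p) → r)) = min(1, 1 − 0.106 + 0.652) = min(1, 1.546) = 1.000

1.000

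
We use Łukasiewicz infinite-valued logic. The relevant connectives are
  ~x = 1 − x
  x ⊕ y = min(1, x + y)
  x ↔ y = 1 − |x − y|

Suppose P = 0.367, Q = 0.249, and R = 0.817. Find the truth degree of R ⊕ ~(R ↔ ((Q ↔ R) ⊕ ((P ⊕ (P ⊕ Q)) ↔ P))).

Q ↔ R = 1 − |0.249 − 0.817| = 1 − 0.568 = 0.432
P ⊕ Q = min(1, 0.367 + 0.249) = min(1, 0.616) = 0.616
P ⊕ (P ⊕ Q) = min(1, 0.367 + 0.616) = min(1, 0.983) = 0.983
(P ⊕ (P ⊕ Q)) ↔ P = 1 − |0.983 − 0.367| = 1 − 0.616 = 0.384
(Q ↔ R) ⊕ ((P ⊕ (P ⊕ Q)) ↔ P) = min(1, 0.432 + 0.384) = min(1, 0.816) = 0.816
R ↔ ((Q ↔ R) ⊕ ((P ⊕ (P ⊕ Q)) ↔ P)) = 1 − |0.817 − 0.816| = 1 − 0.001 = 0.999
~(R ↔ ((Q ↔ R) ⊕ ((P ⊕ (P ⊕ Q)) ↔ P))) = 1 − 0.999 = 0.001
R ⊕ ~(R ↔ ((Q ↔ R) ⊕ ((P ⊕ (P ⊕ Q)) ↔ P))) = min(1, 0.817 + 0.001) = min(1, 0.818) = 0.818

0.818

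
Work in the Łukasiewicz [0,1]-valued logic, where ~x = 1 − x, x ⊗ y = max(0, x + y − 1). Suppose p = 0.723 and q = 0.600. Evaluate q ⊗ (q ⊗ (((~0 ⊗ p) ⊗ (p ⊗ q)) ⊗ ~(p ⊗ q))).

0.000

~0 = 1 − 0.000 = 1.000
~0 ⊗ p = max(0, 1.000 + 0.723 − 1) = max(0, 0.723) = 0.723
p ⊗ q = max(0, 0.723 + 0.600 − 1) = max(0, 0.323) = 0.323
(~0 ⊗ p) ⊗ (p ⊗ q) = max(0, 0.723 + 0.323 − 1) = max(0, 0.046) = 0.046
~(p ⊗ q) = 1 − 0.323 = 0.677
((~0 ⊗ p) ⊗ (p ⊗ q)) ⊗ ~(p ⊗ q) = max(0, 0.046 + 0.677 − 1) = max(0, -0.277) = 0.000
q ⊗ (((~0 ⊗ p) ⊗ (p ⊗ q)) ⊗ ~(p ⊗ q)) = max(0, 0.600 + 0.000 − 1) = max(0, -0.400) = 0.000
q ⊗ (q ⊗ (((~0 ⊗ p) ⊗ (p ⊗ q)) ⊗ ~(p ⊗ q))) = max(0, 0.600 + 0.000 − 1) = max(0, -0.400) = 0.000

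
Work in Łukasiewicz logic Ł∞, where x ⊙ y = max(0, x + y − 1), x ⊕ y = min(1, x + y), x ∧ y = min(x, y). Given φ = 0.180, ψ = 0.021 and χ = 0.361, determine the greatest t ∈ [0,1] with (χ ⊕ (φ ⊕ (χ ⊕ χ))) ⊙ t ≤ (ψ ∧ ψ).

χ ⊕ χ = min(1, 0.361 + 0.361) = min(1, 0.722) = 0.722
φ ⊕ (χ ⊕ χ) = min(1, 0.180 + 0.722) = min(1, 0.902) = 0.902
χ ⊕ (φ ⊕ (χ ⊕ χ)) = min(1, 0.361 + 0.902) = min(1, 1.263) = 1.000
So the left factor is χ ⊕ (φ ⊕ (χ ⊕ χ)) = 1.000.
ψ ∧ ψ = min(0.021, 0.021) = 0.021
So the right-hand bound is ψ ∧ ψ = 0.021.
The residuum of the Łukasiewicz t-norm gives the supremum: min(1, 1 − 1.000 + 0.021).
1 − 1.000 + 0.021 = 0.021, so t = min(1, 0.021) = 0.021.
Check: 1.000 ⊙ 0.021 = max(0, 0.021) = 0.021 ≤ 0.021.

0.021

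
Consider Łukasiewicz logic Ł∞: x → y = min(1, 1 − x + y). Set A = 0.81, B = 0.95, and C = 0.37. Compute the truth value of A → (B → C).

0.61

B → C = min(1, 1 − 0.95 + 0.37) = min(1, 0.42) = 0.42
A → (B → C) = min(1, 1 − 0.81 + 0.42) = min(1, 0.61) = 0.61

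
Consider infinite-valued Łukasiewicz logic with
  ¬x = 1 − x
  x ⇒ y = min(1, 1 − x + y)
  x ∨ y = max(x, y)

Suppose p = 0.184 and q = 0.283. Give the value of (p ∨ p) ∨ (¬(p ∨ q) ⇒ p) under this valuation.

0.467

p ∨ p = max(0.184, 0.184) = 0.184
p ∨ q = max(0.184, 0.283) = 0.283
¬(p ∨ q) = 1 − 0.283 = 0.717
¬(p ∨ q) ⇒ p = min(1, 1 − 0.717 + 0.184) = min(1, 0.467) = 0.467
(p ∨ p) ∨ (¬(p ∨ q) ⇒ p) = max(0.184, 0.467) = 0.467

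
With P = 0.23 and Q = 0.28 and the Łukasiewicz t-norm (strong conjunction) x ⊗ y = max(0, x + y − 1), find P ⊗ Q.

P ⊗ Q = max(0, 0.23 + 0.28 − 1) = max(0, -0.49) = 0.00
For comparison, the Gödel (minimum) t-norm min(x, y) would give 0.23.

0.00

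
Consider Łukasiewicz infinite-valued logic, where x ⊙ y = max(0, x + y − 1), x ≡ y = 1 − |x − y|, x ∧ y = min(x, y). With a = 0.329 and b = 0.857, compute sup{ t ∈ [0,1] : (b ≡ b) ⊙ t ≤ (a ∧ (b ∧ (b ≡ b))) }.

b ≡ b = 1 − |0.857 − 0.857| = 1 − 0.000 = 1.000
So the left factor is b ≡ b = 1.000.
b ∧ (b ≡ b) = min(0.857, 1.000) = 0.857
a ∧ (b ∧ (b ≡ b)) = min(0.329, 0.857) = 0.329
So the right-hand bound is a ∧ (b ∧ (b ≡ b)) = 0.329.
The residuum of the Łukasiewicz t-norm gives the supremum: min(1, 1 − 1.000 + 0.329).
1 − 1.000 + 0.329 = 0.329, so t = min(1, 0.329) = 0.329.
Check: 1.000 ⊙ 0.329 = max(0, 0.329) = 0.329 ≤ 0.329.

0.329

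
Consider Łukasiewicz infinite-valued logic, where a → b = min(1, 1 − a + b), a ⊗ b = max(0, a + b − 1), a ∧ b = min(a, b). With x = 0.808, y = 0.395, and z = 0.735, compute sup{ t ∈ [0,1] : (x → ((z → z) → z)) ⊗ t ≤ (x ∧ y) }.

z → z = min(1, 1 − 0.735 + 0.735) = min(1, 1.000) = 1.000
(z → z) → z = min(1, 1 − 1.000 + 0.735) = min(1, 0.735) = 0.735
x → ((z → z) → z) = min(1, 1 − 0.808 + 0.735) = min(1, 0.927) = 0.927
So the left factor is x → ((z → z) → z) = 0.927.
x ∧ y = min(0.808, 0.395) = 0.395
So the right-hand bound is x ∧ y = 0.395.
The residuum of the Łukasiewicz t-norm gives the supremum: min(1, 1 − 0.927 + 0.395).
1 − 0.927 + 0.395 = 0.468, so t = min(1, 0.468) = 0.468.
Check: 0.927 ⊗ 0.468 = max(0, 0.395) = 0.395 ≤ 0.395.

0.468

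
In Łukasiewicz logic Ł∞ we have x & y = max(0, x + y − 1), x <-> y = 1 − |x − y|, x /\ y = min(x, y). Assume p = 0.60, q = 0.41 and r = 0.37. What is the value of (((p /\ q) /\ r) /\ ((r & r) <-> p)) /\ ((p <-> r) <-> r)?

0.37

p /\ q = min(0.60, 0.41) = 0.41
(p /\ q) /\ r = min(0.41, 0.37) = 0.37
r & r = max(0, 0.37 + 0.37 − 1) = max(0, -0.26) = 0.00
(r & r) <-> p = 1 − |0.00 − 0.60| = 1 − 0.60 = 0.40
((p /\ q) /\ r) /\ ((r & r) <-> p) = min(0.37, 0.40) = 0.37
p <-> r = 1 − |0.60 − 0.37| = 1 − 0.23 = 0.77
(p <-> r) <-> r = 1 − |0.77 − 0.37| = 1 − 0.40 = 0.60
(((p /\ q) /\ r) /\ ((r & r) <-> p)) /\ ((p <-> r) <-> r) = min(0.37, 0.60) = 0.37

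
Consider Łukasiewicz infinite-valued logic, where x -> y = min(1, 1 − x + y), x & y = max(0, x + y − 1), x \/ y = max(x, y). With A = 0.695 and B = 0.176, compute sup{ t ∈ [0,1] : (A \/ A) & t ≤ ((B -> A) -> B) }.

A \/ A = max(0.695, 0.695) = 0.695
So the left factor is A \/ A = 0.695.
B -> A = min(1, 1 − 0.176 + 0.695) = min(1, 1.519) = 1.000
(B -> A) -> B = min(1, 1 − 1.000 + 0.176) = min(1, 0.176) = 0.176
So the right-hand bound is (B -> A) -> B = 0.176.
The residuum of the Łukasiewicz t-norm gives the supremum: min(1, 1 − 0.695 + 0.176).
1 − 0.695 + 0.176 = 0.481, so t = min(1, 0.481) = 0.481.
Check: 0.695 & 0.481 = max(0, 0.176) = 0.176 ≤ 0.176.

0.481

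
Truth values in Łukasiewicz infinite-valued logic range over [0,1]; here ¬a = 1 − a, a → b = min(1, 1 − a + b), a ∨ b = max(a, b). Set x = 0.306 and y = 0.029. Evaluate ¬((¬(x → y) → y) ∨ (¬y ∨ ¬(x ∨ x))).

0.029

x → y = min(1, 1 − 0.306 + 0.029) = min(1, 0.723) = 0.723
¬(x → y) = 1 − 0.723 = 0.277
¬(x → y) → y = min(1, 1 − 0.277 + 0.029) = min(1, 0.752) = 0.752
¬y = 1 − 0.029 = 0.971
x ∨ x = max(0.306, 0.306) = 0.306
¬(x ∨ x) = 1 − 0.306 = 0.694
¬y ∨ ¬(x ∨ x) = max(0.971, 0.694) = 0.971
(¬(x → y) → y) ∨ (¬y ∨ ¬(x ∨ x)) = max(0.752, 0.971) = 0.971
¬((¬(x → y) → y) ∨ (¬y ∨ ¬(x ∨ x))) = 1 − 0.971 = 0.029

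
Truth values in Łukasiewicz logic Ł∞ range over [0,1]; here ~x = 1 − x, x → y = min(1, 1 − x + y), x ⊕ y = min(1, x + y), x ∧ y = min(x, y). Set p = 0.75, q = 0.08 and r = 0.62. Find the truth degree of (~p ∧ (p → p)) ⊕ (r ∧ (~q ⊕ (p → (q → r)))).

~p = 1 − 0.75 = 0.25
p → p = min(1, 1 − 0.75 + 0.75) = min(1, 1.00) = 1.00
~p ∧ (p → p) = min(0.25, 1.00) = 0.25
~q = 1 − 0.08 = 0.92
q → r = min(1, 1 − 0.08 + 0.62) = min(1, 1.54) = 1.00
p → (q → r) = min(1, 1 − 0.75 + 1.00) = min(1, 1.25) = 1.00
~q ⊕ (p → (q → r)) = min(1, 0.92 + 1.00) = min(1, 1.92) = 1.00
r ∧ (~q ⊕ (p → (q → r))) = min(0.62, 1.00) = 0.62
(~p ∧ (p → p)) ⊕ (r ∧ (~q ⊕ (p → (q → r)))) = min(1, 0.25 + 0.62) = min(1, 0.87) = 0.87

0.87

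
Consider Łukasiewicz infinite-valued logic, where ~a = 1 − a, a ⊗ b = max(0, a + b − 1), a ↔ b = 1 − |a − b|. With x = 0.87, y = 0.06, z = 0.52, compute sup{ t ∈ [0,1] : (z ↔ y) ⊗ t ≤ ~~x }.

1.00

z ↔ y = 1 − |0.52 − 0.06| = 1 − 0.46 = 0.54
So the left factor is z ↔ y = 0.54.
~x = 1 − 0.87 = 0.13
~~x = 1 − 0.13 = 0.87
So the right-hand bound is ~~x = 0.87.
The residuum of the Łukasiewicz t-norm gives the supremum: min(1, 1 − 0.54 + 0.87).
1 − 0.54 + 0.87 = 1.33, so t = min(1, 1.33) = 1.00.
Check: 0.54 ⊗ 1.00 = max(0, 0.54) = 0.54 ≤ 0.87.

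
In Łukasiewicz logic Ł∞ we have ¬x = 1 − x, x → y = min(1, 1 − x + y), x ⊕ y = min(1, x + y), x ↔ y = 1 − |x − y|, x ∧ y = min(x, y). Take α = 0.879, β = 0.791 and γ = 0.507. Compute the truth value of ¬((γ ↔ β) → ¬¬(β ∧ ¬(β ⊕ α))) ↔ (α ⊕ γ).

γ ↔ β = 1 − |0.507 − 0.791| = 1 − 0.284 = 0.716
β ⊕ α = min(1, 0.791 + 0.879) = min(1, 1.670) = 1.000
¬(β ⊕ α) = 1 − 1.000 = 0.000
β ∧ ¬(β ⊕ α) = min(0.791, 0.000) = 0.000
¬(β ∧ ¬(β ⊕ α)) = 1 − 0.000 = 1.000
¬¬(β ∧ ¬(β ⊕ α)) = 1 − 1.000 = 0.000
(γ ↔ β) → ¬¬(β ∧ ¬(β ⊕ α)) = min(1, 1 − 0.716 + 0.000) = min(1, 0.284) = 0.284
¬((γ ↔ β) → ¬¬(β ∧ ¬(β ⊕ α))) = 1 − 0.284 = 0.716
α ⊕ γ = min(1, 0.879 + 0.507) = min(1, 1.386) = 1.000
¬((γ ↔ β) → ¬¬(β ∧ ¬(β ⊕ α))) ↔ (α ⊕ γ) = 1 − |0.716 − 1.000| = 1 − 0.284 = 0.716

0.716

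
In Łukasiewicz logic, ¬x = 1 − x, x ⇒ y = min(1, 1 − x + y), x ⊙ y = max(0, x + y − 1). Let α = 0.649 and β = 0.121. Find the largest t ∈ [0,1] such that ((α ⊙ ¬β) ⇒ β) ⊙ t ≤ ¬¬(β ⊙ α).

0.407

¬β = 1 − 0.121 = 0.879
α ⊙ ¬β = max(0, 0.649 + 0.879 − 1) = max(0, 0.528) = 0.528
(α ⊙ ¬β) ⇒ β = min(1, 1 − 0.528 + 0.121) = min(1, 0.593) = 0.593
So the left factor is (α ⊙ ¬β) ⇒ β = 0.593.
β ⊙ α = max(0, 0.121 + 0.649 − 1) = max(0, -0.230) = 0.000
¬(β ⊙ α) = 1 − 0.000 = 1.000
¬¬(β ⊙ α) = 1 − 1.000 = 0.000
So the right-hand bound is ¬¬(β ⊙ α) = 0.000.
The residuum of the Łukasiewicz t-norm gives the supremum: min(1, 1 − 0.593 + 0.000).
1 − 0.593 + 0.000 = 0.407, so t = min(1, 0.407) = 0.407.
Check: 0.593 ⊙ 0.407 = max(0, 0.000) = 0.000 ≤ 0.000.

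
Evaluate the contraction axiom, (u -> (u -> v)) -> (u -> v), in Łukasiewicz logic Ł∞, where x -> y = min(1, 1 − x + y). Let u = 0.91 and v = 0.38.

0.91

u -> v = min(1, 1 − 0.91 + 0.38) = min(1, 0.47) = 0.47
u -> (u -> v) = min(1, 1 − 0.91 + 0.47) = min(1, 0.56) = 0.56
(u -> (u -> v)) -> (u -> v) = min(1, 1 − 0.56 + 0.47) = min(1, 0.91) = 0.91
(The value 0.91 < 1 shows this instance is not satisfied; fails in Ł∞ (the t-norm is not idempotent).)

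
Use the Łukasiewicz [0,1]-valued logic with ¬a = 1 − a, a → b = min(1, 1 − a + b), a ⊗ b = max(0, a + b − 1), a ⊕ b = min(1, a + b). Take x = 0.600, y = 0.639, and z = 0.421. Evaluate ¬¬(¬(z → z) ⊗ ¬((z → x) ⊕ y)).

z → z = min(1, 1 − 0.421 + 0.421) = min(1, 1.000) = 1.000
¬(z → z) = 1 − 1.000 = 0.000
z → x = min(1, 1 − 0.421 + 0.600) = min(1, 1.179) = 1.000
(z → x) ⊕ y = min(1, 1.000 + 0.639) = min(1, 1.639) = 1.000
¬((z → x) ⊕ y) = 1 − 1.000 = 0.000
¬(z → z) ⊗ ¬((z → x) ⊕ y) = max(0, 0.000 + 0.000 − 1) = max(0, -1.000) = 0.000
¬(¬(z → z) ⊗ ¬((z → x) ⊕ y)) = 1 − 0.000 = 1.000
¬¬(¬(z → z) ⊗ ¬((z → x) ⊕ y)) = 1 − 1.000 = 0.000

0.000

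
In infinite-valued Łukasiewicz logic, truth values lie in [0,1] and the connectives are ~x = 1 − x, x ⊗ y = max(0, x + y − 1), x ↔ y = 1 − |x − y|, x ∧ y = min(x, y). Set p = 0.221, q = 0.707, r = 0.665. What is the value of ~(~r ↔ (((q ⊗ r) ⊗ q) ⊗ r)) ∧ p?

0.221

~r = 1 − 0.665 = 0.335
q ⊗ r = max(0, 0.707 + 0.665 − 1) = max(0, 0.372) = 0.372
(q ⊗ r) ⊗ q = max(0, 0.372 + 0.707 − 1) = max(0, 0.079) = 0.079
((q ⊗ r) ⊗ q) ⊗ r = max(0, 0.079 + 0.665 − 1) = max(0, -0.256) = 0.000
~r ↔ (((q ⊗ r) ⊗ q) ⊗ r) = 1 − |0.335 − 0.000| = 1 − 0.335 = 0.665
~(~r ↔ (((q ⊗ r) ⊗ q) ⊗ r)) = 1 − 0.665 = 0.335
~(~r ↔ (((q ⊗ r) ⊗ q) ⊗ r)) ∧ p = min(0.335, 0.221) = 0.221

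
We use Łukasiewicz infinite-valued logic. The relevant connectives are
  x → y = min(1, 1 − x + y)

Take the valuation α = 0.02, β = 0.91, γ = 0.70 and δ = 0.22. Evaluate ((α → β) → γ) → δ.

0.52

α → β = min(1, 1 − 0.02 + 0.91) = min(1, 1.89) = 1.00
(α → β) → γ = min(1, 1 − 1.00 + 0.70) = min(1, 0.70) = 0.70
((α → β) → γ) → δ = min(1, 1 − 0.70 + 0.22) = min(1, 0.52) = 0.52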